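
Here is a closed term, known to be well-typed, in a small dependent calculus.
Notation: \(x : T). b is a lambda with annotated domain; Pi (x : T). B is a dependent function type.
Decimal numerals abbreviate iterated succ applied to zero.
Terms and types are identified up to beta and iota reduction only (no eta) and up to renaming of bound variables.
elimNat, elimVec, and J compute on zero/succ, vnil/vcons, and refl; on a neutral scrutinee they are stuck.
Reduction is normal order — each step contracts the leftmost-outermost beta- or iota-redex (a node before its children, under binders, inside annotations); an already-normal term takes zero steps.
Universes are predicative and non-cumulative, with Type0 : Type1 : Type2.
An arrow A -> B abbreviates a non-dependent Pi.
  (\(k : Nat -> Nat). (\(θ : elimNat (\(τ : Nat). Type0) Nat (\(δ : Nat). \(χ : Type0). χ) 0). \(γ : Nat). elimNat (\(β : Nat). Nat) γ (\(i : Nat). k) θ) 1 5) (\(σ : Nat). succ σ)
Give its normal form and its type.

reduced normal form:
  6
type:
  Nat


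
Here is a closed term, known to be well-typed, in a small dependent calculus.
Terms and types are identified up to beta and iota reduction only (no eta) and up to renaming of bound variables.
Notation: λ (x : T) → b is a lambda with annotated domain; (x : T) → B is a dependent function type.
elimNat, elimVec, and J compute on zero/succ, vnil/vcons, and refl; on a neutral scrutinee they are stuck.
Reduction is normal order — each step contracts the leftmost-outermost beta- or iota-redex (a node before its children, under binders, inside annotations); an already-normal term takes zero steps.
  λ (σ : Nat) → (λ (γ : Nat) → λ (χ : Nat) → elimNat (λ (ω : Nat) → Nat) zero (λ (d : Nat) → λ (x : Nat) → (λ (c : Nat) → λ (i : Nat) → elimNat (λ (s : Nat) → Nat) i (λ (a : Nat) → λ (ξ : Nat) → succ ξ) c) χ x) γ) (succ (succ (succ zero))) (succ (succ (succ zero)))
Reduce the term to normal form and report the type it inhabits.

normal form:
  λ (σ : Nat) → succ (succ (succ (succ (succ (succ (succ (succ (succ zero))))))))
the term's type:
  (σ : Nat) → Nat
observation: contracting a beta-redex first, the term normalizes in 48 steps.


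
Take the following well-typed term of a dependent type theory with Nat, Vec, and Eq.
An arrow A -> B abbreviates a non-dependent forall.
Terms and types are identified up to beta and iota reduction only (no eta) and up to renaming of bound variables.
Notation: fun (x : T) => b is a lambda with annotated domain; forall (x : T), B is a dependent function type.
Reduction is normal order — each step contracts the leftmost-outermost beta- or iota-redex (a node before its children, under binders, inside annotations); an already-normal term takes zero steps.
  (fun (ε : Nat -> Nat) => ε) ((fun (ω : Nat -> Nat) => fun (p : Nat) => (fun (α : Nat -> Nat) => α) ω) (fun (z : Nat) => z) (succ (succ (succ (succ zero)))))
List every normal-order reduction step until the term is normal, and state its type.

normal-order reduction:
  (fun (ε : Nat -> Nat) => ε) ((fun (ω : Nat -> Nat) => fun (p : Nat) => (fun (α : Nat -> Nat) => α) ω) (fun (z : Nat) => z) (succ (succ (succ (succ zero)))))
  ~> (fun (ε : Nat -> Nat) => fun (ω : Nat) => (fun (p : Nat -> Nat) => p) ε) (fun (α : Nat) => α) (succ (succ (succ (succ zero))))
  ~> (fun (ε : Nat) => (fun (ω : Nat -> Nat) => ω) (fun (p : Nat) => p)) (succ (succ (succ (succ zero))))
  ~> (fun (ε : Nat -> Nat) => ε) (fun (ω : Nat) => ω)
  ~> fun (ε : Nat) => ε
the term's type:
  Nat -> Nat


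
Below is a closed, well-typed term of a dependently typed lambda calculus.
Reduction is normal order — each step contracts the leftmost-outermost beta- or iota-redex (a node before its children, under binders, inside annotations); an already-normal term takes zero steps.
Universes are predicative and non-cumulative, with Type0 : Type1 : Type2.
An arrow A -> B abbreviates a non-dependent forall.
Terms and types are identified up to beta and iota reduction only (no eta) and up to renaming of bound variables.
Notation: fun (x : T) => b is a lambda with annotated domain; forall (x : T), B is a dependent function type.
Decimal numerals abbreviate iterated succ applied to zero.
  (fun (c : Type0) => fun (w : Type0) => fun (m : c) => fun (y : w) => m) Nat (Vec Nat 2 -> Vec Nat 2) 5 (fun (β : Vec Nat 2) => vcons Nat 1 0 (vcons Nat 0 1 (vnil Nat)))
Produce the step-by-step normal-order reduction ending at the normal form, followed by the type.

reduction (normal order):
  (fun (c : Type0) => fun (w : Type0) => fun (m : c) => fun (y : w) => m) Nat (Vec Nat 2 -> Vec Nat 2) 5 (fun (β : Vec Nat 2) => vcons Nat 1 0 (vcons Nat 0 1 (vnil Nat)))
  ~> (fun (c : Type0) => fun (w : Nat) => fun (m : c) => w) (Vec Nat 2 -> Vec Nat 2) 5 (fun (y : Vec Nat 2) => vcons Nat 1 0 (vcons Nat 0 1 (vnil Nat)))
  ~> (fun (c : Nat) => fun (w : Vec Nat 2 -> Vec Nat 2) => c) 5 (fun (m : Vec Nat 2) => vcons Nat 1 0 (vcons Nat 0 1 (vnil Nat)))
  ~> (fun (c : Vec Nat 2 -> Vec Nat 2) => 5) (fun (w : Vec Nat 2) => vcons Nat 1 0 (vcons Nat 0 1 (vnil Nat)))
  ~> 5
inferred type:
  Nat


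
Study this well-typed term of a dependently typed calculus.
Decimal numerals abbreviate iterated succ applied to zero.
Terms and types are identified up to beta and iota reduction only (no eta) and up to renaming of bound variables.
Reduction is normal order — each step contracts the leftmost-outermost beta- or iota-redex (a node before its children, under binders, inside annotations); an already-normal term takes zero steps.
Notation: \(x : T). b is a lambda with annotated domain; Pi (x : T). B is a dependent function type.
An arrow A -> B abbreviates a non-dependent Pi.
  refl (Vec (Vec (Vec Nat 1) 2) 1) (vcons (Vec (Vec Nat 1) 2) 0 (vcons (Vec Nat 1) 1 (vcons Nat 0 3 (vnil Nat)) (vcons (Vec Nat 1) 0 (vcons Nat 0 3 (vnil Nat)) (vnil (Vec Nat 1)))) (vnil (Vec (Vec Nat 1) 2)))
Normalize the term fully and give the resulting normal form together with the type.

reduced normal form:
  refl (Vec (Vec (Vec Nat 1) 2) 1) (vcons (Vec (Vec Nat 1) 2) 0 (vcons (Vec Nat 1) 1 (vcons Nat 0 3 (vnil Nat)) (vcons (Vec Nat 1) 0 (vcons Nat 0 3 (vnil Nat)) (vnil (Vec Nat 1)))) (vnil (Vec (Vec Nat 1) 2)))
type:
  Eq (Vec (Vec (Vec Nat 1) 2) 1) (vcons (Vec (Vec Nat 1) 2) 0 (vcons (Vec Nat 1) 1 (vcons Nat 0 3 (vnil Nat)) (vcons (Vec Nat 1) 0 (vcons Nat 0 3 (vnil Nat)) (vnil (Vec Nat 1)))) (vnil (Vec (Vec Nat 1) 2))) (vcons (Vec (Vec Nat 1) 2) 0 (vcons (Vec Nat 1) 1 (vcons Nat 0 3 (vnil Nat)) (vcons (Vec Nat 1) 0 (vcons Nat 0 3 (vnil Nat)) (vnil (Vec Nat 1)))) (vnil (Vec (Vec Nat 1) 2)))


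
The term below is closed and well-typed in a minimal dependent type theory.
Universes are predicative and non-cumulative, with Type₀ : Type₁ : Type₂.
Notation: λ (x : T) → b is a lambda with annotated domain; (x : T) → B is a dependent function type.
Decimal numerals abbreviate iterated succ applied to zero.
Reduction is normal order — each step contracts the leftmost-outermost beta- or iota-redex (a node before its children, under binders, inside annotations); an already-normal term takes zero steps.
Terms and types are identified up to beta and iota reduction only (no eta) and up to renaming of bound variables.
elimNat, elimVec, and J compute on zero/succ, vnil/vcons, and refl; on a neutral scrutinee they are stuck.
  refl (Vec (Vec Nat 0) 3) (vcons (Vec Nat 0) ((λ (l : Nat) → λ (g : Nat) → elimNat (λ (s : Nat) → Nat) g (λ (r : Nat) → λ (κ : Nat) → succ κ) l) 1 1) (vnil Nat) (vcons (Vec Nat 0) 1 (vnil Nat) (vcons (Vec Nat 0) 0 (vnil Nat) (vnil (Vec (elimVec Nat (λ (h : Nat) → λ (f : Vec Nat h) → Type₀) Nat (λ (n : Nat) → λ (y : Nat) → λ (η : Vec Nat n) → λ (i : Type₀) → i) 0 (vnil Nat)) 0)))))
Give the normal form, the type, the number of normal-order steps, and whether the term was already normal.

reduced normal form:
  refl (Vec (Vec Nat 0) 3) (vcons (Vec Nat 0) 2 (vnil Nat) (vcons (Vec Nat 0) 1 (vnil Nat) (vcons (Vec Nat 0) 0 (vnil Nat) (vnil (Vec Nat 0)))))
type:
  Eq (Vec (Vec Nat 0) 3) (vcons (Vec Nat 0) 2 (vnil Nat) (vcons (Vec Nat 0) 1 (vnil Nat) (vcons (Vec Nat 0) 0 (vnil Nat) (vnil (Vec Nat 0))))) (vcons (Vec Nat 0) 2 (vnil Nat) (vcons (Vec Nat 0) 1 (vnil Nat) (vcons (Vec Nat 0) 0 (vnil Nat) (vnil (Vec Nat 0)))))
reduction steps (normal order): 7
term was already normal: no
first contracted redex: a beta-redex


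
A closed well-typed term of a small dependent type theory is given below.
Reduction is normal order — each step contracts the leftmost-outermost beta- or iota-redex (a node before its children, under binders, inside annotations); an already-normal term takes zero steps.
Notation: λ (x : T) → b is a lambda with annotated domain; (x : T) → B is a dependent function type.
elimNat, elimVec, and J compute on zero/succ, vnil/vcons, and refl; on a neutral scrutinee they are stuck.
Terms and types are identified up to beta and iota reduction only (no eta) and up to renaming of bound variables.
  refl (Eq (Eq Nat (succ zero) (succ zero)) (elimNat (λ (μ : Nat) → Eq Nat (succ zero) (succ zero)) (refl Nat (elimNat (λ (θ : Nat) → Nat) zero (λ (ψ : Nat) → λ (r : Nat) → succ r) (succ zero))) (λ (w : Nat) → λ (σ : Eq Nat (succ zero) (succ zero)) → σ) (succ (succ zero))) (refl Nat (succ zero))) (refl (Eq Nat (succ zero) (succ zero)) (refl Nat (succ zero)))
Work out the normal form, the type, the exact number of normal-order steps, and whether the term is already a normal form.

reduced normal form:
  refl (Eq (Eq Nat (succ zero) (succ zero)) (refl Nat (succ zero)) (refl Nat (succ zero))) (refl (Eq Nat (succ zero) (succ zero)) (refl Nat (succ zero)))
the term's type:
  Eq (Eq (Eq Nat (succ zero) (succ zero)) (refl Nat (succ zero)) (refl Nat (succ zero))) (refl (Eq Nat (succ zero) (succ zero)) (refl Nat (succ zero))) (refl (Eq Nat (succ zero) (succ zero)) (refl Nat (succ zero)))
normal-order step count: 11
started in normal form: no
first redex: an elimNat iota-redex


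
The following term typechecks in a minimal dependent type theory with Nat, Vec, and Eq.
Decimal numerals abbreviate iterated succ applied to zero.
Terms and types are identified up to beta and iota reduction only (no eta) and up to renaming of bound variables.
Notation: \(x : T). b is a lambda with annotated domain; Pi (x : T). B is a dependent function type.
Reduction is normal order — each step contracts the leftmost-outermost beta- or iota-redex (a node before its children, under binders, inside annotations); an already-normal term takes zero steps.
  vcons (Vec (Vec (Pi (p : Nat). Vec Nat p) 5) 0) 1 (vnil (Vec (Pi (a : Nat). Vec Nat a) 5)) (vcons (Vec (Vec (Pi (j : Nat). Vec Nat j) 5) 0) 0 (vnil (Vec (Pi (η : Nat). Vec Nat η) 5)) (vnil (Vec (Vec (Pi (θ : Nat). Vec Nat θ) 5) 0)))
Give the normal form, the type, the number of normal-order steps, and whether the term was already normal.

reduced normal form:
  vcons (Vec (Vec (Pi (p : Nat). Vec Nat p) 5) 0) 1 (vnil (Vec (Pi (a : Nat). Vec Nat a) 5)) (vcons (Vec (Vec (Pi (j : Nat). Vec Nat j) 5) 0) 0 (vnil (Vec (Pi (η : Nat). Vec Nat η) 5)) (vnil (Vec (Vec (Pi (θ : Nat). Vec Nat θ) 5) 0)))
type:
  Vec (Vec (Vec (Pi (p : Nat). Vec Nat p) 5) 0) 2
normal-order step count: 0
already normal: yes


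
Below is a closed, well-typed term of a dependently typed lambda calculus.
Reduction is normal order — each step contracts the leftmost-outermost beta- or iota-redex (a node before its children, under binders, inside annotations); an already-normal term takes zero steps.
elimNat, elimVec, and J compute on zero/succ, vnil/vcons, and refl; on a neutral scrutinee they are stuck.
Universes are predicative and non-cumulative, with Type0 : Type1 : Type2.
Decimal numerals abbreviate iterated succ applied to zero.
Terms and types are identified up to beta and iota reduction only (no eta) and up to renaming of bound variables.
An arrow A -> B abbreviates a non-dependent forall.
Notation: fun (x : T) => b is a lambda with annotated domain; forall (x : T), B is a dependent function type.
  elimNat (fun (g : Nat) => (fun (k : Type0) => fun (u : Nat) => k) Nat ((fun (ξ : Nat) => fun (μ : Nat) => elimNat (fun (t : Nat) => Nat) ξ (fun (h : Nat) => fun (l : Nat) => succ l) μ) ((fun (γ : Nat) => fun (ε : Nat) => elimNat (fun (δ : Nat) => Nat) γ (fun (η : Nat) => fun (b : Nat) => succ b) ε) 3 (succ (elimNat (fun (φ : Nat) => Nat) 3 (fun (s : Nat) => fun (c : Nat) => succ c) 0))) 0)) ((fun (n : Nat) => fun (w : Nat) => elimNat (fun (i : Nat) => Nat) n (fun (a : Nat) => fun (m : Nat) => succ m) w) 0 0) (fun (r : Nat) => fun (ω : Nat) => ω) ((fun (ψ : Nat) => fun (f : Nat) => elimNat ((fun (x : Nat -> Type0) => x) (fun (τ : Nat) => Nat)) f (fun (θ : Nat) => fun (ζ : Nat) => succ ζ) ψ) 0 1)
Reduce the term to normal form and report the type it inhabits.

resulting normal form:
  0
inferred type:
  Nat
observation: normalization takes exactly 12 steps under the normal-order strategy.


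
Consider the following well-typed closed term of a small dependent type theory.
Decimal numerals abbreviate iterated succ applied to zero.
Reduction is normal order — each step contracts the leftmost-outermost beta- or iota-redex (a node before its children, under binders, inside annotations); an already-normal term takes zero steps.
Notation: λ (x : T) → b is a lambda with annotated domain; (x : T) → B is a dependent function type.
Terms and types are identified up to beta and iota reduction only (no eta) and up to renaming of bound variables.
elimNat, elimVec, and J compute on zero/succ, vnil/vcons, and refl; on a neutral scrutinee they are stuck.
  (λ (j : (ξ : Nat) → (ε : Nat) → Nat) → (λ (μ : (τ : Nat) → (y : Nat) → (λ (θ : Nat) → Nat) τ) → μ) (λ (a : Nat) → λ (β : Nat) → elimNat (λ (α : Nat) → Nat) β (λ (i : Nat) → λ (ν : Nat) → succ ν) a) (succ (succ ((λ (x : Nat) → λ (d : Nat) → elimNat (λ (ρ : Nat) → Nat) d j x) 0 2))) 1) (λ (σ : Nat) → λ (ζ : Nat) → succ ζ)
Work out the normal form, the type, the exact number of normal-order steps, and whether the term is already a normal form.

resulting normal form:
  5
type:
  Nat
reduction steps (normal order): 20
started in normal form: no
first redex: a beta-redex


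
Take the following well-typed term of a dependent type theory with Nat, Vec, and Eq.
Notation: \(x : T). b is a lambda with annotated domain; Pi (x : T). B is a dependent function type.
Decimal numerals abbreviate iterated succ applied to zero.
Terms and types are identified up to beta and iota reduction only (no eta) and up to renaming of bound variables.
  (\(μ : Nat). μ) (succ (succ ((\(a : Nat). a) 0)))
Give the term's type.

the term's type:
  Nat


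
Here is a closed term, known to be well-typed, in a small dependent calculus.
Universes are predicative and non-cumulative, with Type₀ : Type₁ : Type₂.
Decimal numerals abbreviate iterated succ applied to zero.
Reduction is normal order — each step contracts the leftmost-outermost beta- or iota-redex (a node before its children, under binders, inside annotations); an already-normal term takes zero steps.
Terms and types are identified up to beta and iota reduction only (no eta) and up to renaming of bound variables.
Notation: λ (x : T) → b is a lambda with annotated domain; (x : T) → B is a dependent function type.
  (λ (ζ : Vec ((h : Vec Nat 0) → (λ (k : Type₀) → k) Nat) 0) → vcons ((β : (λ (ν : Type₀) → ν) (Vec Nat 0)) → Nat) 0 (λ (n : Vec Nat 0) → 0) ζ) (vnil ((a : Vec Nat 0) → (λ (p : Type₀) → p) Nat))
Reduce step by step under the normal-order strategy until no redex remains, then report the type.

reduction (normal order):
  (λ (ζ : Vec ((h : Vec Nat 0) → (λ (k : Type₀) → k) Nat) 0) → vcons ((β : (λ (ν : Type₀) → ν) (Vec Nat 0)) → Nat) 0 (λ (n : Vec Nat 0) → 0) ζ) (vnil ((a : Vec Nat 0) → (λ (p : Type₀) → p) Nat))
  ~> vcons ((ζ : (λ (h : Type₀) → h) (Vec Nat 0)) → Nat) 0 (λ (k : Vec Nat 0) → 0) (vnil ((β : Vec Nat 0) → (λ (ν : Type₀) → ν) Nat))
  ~> vcons ((ζ : Vec Nat 0) → Nat) 0 (λ (h : Vec Nat 0) → 0) (vnil ((k : Vec Nat 0) → (λ (β : Type₀) → β) Nat))
  ~> vcons ((ζ : Vec Nat 0) → Nat) 0 (λ (h : Vec Nat 0) → 0) (vnil ((k : Vec Nat 0) → Nat))
type:
  Vec ((ζ : Vec Nat 0) → Nat) 1


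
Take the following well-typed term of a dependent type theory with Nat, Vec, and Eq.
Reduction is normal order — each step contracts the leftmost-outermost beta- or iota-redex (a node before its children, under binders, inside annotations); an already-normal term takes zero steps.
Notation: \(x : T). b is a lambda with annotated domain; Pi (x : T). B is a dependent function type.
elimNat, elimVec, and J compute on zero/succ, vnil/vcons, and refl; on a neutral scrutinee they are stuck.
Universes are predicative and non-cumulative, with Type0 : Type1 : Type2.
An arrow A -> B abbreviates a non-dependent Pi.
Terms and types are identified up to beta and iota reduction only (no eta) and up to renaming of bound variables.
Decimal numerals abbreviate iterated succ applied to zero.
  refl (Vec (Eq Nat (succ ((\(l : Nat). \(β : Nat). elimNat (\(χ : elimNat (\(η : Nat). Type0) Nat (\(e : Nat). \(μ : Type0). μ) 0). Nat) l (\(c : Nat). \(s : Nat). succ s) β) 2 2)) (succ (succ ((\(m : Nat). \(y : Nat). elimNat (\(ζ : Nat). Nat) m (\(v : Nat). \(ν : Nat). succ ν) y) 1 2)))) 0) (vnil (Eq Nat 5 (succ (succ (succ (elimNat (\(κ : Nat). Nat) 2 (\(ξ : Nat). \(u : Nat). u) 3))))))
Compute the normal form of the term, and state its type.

normal form:
  refl (Vec (Eq Nat 5 5) 0) (vnil (Eq Nat 5 5))
the term's type:
  Eq (Vec (Eq Nat 5 5) 0) (vnil (Eq Nat 5 5)) (vnil (Eq Nat 5 5))
observation: 28 normal-order steps separate the term from its normal form.


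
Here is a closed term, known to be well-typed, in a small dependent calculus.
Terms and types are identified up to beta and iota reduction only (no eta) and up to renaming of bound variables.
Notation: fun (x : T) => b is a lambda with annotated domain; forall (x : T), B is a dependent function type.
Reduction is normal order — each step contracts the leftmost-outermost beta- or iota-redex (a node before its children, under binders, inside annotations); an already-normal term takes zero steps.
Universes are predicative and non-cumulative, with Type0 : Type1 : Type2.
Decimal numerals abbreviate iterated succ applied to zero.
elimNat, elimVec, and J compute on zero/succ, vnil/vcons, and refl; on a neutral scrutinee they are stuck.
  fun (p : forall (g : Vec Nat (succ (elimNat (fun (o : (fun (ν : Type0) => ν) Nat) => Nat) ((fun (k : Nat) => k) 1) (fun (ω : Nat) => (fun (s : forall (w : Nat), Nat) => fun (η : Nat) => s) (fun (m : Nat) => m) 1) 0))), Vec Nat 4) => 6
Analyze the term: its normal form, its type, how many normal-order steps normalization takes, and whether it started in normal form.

normal form:
  fun (p : forall (g : Vec Nat 2), Vec Nat 4) => 6
type:
  forall (p : forall (g : Vec Nat 2), Vec Nat 4), Nat
reduction steps (normal order): 2
already normal: no
first redex: an elimNat iota-redex


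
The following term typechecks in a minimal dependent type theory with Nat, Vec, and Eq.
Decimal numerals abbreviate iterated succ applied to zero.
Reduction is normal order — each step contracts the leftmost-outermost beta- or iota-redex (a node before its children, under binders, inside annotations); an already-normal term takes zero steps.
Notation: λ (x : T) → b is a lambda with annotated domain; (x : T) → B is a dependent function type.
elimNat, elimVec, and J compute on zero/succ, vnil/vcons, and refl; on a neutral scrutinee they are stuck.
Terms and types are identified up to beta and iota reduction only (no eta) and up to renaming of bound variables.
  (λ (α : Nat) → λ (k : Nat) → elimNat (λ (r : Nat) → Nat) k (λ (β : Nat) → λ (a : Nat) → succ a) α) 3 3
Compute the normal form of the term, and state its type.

resulting normal form:
  6
the term's type:
  Nat
observation: contracting a beta-redex first, the term normalizes in 12 steps.


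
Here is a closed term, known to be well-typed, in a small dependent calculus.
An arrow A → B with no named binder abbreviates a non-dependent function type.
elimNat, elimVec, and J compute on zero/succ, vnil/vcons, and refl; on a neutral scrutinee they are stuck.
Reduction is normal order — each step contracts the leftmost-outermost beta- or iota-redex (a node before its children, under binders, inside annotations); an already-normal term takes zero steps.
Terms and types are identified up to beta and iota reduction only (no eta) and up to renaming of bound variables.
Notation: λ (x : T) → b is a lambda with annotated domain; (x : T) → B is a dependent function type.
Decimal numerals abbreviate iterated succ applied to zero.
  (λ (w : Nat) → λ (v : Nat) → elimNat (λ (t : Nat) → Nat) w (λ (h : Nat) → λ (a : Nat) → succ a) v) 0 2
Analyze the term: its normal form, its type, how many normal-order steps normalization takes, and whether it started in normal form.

reduced normal form:
  2
type:
  Nat
steps to reach normal form (normal order): 9
started in normal form: no
first redex: a beta-redex


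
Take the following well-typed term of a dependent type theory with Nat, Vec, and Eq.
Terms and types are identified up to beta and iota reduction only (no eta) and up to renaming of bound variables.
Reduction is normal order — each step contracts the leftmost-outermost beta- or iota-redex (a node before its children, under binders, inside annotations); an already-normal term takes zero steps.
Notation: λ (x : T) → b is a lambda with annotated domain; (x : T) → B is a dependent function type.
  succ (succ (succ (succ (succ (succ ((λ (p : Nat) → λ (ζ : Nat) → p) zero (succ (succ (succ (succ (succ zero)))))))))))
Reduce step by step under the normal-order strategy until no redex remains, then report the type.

reduction (normal order):
  succ (succ (succ (succ (succ (succ ((λ (p : Nat) → λ (ζ : Nat) → p) zero (succ (succ (succ (succ (succ zero)))))))))))
  ~> succ (succ (succ (succ (succ (succ ((λ (p : Nat) → zero) (succ (succ (succ (succ (succ zero)))))))))))
  ~> succ (succ (succ (succ (succ (succ zero)))))
the term's type:
  Nat


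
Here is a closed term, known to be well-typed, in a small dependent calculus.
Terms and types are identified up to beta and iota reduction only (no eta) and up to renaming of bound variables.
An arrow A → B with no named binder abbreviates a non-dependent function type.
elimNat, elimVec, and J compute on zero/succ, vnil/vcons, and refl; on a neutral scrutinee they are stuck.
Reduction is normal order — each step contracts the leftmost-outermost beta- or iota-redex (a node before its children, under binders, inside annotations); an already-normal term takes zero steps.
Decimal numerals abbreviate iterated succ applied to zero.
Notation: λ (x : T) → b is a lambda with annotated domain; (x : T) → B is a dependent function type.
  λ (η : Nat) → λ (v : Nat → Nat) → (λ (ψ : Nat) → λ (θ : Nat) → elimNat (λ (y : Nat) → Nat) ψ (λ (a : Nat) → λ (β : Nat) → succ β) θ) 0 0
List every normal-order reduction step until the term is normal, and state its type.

normal-order reduction:
  λ (η : Nat) → λ (v : Nat → Nat) → (λ (ψ : Nat) → λ (θ : Nat) → elimNat (λ (y : Nat) → Nat) ψ (λ (a : Nat) → λ (β : Nat) → succ β) θ) 0 0
  ~> λ (η : Nat) → λ (v : Nat → Nat) → (λ (ψ : Nat) → elimNat (λ (θ : Nat) → Nat) 0 (λ (y : Nat) → λ (a : Nat) → succ a) ψ) 0
  ~> λ (η : Nat) → λ (v : Nat → Nat) → elimNat (λ (ψ : Nat) → Nat) 0 (λ (θ : Nat) → λ (y : Nat) → succ y) 0
  ~> λ (η : Nat) → λ (v : Nat → Nat) → 0
type:
  Nat → (Nat → Nat) → Nat


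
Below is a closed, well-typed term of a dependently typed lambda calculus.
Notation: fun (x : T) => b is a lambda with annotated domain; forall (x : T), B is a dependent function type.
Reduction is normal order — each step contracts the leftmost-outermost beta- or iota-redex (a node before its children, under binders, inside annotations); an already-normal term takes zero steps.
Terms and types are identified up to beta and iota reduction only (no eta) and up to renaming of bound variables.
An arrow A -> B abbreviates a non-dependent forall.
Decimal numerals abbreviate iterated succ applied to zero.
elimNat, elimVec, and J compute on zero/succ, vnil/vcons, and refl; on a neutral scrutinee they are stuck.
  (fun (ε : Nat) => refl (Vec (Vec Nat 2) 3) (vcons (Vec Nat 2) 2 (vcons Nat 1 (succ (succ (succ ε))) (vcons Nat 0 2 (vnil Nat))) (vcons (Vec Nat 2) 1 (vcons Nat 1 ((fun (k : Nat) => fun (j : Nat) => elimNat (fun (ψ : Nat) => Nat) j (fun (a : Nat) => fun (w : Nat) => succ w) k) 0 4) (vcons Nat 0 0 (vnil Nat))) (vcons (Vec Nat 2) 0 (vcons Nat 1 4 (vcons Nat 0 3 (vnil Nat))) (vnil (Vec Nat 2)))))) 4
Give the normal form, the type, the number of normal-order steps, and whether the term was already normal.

reduced normal form:
  refl (Vec (Vec Nat 2) 3) (vcons (Vec Nat 2) 2 (vcons Nat 1 7 (vcons Nat 0 2 (vnil Nat))) (vcons (Vec Nat 2) 1 (vcons Nat 1 4 (vcons Nat 0 0 (vnil Nat))) (vcons (Vec Nat 2) 0 (vcons Nat 1 4 (vcons Nat 0 3 (vnil Nat))) (vnil (Vec Nat 2)))))
type:
  Eq (Vec (Vec Nat 2) 3) (vcons (Vec Nat 2) 2 (vcons Nat 1 7 (vcons Nat 0 2 (vnil Nat))) (vcons (Vec Nat 2) 1 (vcons Nat 1 4 (vcons Nat 0 0 (vnil Nat))) (vcons (Vec Nat 2) 0 (vcons Nat 1 4 (vcons Nat 0 3 (vnil Nat))) (vnil (Vec Nat 2))))) (vcons (Vec Nat 2) 2 (vcons Nat 1 7 (vcons Nat 0 2 (vnil Nat))) (vcons (Vec Nat 2) 1 (vcons Nat 1 4 (vcons Nat 0 0 (vnil Nat))) (vcons (Vec Nat 2) 0 (vcons Nat 1 4 (vcons Nat 0 3 (vnil Nat))) (vnil (Vec Nat 2)))))
steps to reach normal form (normal order): 4
term was already normal: no
first contracted redex: a beta-redex


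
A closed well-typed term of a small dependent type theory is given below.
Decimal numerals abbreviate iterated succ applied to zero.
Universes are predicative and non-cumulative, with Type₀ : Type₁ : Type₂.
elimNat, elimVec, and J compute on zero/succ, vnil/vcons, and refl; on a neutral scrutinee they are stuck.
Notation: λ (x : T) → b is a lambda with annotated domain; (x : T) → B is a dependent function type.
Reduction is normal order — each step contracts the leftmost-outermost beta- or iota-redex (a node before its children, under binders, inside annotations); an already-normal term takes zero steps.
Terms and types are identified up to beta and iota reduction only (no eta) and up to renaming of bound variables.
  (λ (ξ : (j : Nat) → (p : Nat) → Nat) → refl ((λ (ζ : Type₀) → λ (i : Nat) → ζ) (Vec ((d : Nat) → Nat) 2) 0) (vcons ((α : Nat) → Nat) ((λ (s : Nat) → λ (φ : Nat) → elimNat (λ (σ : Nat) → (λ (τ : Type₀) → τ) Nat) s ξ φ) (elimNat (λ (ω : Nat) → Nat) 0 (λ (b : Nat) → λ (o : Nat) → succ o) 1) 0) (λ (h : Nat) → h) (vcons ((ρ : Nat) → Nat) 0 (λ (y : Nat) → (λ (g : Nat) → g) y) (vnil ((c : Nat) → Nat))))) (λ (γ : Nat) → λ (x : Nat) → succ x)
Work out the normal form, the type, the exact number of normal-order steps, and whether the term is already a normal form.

normal form:
  refl (Vec ((ξ : Nat) → Nat) 2) (vcons ((j : Nat) → Nat) 1 (λ (p : Nat) → p) (vcons ((ζ : Nat) → Nat) 0 (λ (i : Nat) → i) (vnil ((d : Nat) → Nat))))
type:
  Eq (Vec ((ξ : Nat) → Nat) 2) (vcons ((j : Nat) → Nat) 1 (λ (p : Nat) → p) (vcons ((ζ : Nat) → Nat) 0 (λ (i : Nat) → i) (vnil ((d : Nat) → Nat)))) (vcons ((α : Nat) → Nat) 1 (λ (s : Nat) → s) (vcons ((φ : Nat) → Nat) 0 (λ (σ : Nat) → σ) (vnil ((τ : Nat) → Nat))))
normal-order step count: 11
started in normal form: no
first redex: a beta-redex


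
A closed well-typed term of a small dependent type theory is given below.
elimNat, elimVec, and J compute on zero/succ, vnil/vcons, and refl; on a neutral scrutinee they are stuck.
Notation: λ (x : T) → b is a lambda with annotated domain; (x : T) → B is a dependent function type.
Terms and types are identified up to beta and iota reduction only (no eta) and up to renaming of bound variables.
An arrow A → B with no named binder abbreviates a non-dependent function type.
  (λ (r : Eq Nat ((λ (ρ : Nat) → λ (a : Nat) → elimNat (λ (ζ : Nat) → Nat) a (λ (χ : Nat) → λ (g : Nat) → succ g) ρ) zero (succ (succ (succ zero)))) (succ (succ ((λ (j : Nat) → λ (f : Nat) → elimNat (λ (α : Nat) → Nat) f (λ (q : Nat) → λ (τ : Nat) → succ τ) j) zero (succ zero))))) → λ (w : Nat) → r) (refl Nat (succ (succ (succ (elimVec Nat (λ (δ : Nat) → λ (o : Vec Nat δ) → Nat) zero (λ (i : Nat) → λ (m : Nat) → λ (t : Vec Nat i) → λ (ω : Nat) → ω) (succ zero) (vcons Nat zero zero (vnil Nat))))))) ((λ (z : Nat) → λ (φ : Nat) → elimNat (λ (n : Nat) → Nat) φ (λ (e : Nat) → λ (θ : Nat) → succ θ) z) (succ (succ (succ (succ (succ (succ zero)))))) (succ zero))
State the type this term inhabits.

type:
  Eq Nat (succ (succ (succ zero))) (succ (succ (succ zero)))


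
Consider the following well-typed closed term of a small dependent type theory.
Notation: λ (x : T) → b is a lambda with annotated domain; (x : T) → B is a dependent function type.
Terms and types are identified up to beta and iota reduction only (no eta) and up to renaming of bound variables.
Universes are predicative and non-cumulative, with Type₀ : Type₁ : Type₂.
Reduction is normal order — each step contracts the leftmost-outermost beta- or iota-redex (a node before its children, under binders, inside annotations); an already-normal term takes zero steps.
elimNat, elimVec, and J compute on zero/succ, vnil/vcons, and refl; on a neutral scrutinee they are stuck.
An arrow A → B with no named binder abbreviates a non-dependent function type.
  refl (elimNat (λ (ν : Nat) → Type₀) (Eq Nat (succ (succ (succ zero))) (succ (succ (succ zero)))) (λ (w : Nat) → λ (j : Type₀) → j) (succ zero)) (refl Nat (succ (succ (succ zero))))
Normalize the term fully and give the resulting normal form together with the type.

resulting normal form:
  refl (Eq Nat (succ (succ (succ zero))) (succ (succ (succ zero)))) (refl Nat (succ (succ (succ zero))))
type:
  Eq (Eq Nat (succ (succ (succ zero))) (succ (succ (succ zero)))) (refl Nat (succ (succ (succ zero)))) (refl Nat (succ (succ (succ zero))))


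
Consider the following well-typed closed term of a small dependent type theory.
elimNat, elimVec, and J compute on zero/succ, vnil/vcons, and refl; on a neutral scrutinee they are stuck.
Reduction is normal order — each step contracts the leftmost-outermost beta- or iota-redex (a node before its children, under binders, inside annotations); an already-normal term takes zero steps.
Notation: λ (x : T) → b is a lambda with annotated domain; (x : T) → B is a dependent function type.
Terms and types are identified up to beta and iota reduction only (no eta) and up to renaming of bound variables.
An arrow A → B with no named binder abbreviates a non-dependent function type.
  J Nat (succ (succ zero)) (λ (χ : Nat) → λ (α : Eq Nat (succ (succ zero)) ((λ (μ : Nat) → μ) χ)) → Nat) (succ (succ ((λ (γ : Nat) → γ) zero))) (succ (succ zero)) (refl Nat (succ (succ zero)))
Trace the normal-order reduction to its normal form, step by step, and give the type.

normal-order reduction:
  J Nat (succ (succ zero)) (λ (χ : Nat) → λ (α : Eq Nat (succ (succ zero)) ((λ (μ : Nat) → μ) χ)) → Nat) (succ (succ ((λ (γ : Nat) → γ) zero))) (succ (succ zero)) (refl Nat (succ (succ zero)))
  ~> succ (succ ((λ (χ : Nat) → χ) zero))
  ~> succ (succ zero)
the term's type:
  Nat


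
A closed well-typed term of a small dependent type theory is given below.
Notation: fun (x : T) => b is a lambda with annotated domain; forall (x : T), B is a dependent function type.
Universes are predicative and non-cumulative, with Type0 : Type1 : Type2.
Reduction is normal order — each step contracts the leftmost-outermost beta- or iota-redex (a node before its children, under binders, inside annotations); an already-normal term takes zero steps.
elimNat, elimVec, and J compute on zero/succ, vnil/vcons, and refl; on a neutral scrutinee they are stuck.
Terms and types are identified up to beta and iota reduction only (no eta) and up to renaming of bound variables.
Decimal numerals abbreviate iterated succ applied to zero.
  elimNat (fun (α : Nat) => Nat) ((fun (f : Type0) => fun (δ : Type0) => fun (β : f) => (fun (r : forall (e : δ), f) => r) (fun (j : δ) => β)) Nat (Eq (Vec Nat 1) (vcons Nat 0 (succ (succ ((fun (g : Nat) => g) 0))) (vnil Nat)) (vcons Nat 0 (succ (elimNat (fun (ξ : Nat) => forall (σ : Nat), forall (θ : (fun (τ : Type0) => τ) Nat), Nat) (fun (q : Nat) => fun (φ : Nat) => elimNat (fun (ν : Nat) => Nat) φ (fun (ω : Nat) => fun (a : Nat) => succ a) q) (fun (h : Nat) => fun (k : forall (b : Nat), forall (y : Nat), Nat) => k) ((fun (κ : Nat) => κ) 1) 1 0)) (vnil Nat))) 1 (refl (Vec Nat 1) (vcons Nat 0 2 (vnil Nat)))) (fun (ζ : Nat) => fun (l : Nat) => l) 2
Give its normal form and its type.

reduced normal form:
  1
inferred type:
  Nat
observation: normalization takes exactly 12 steps under the normal-order strategy.


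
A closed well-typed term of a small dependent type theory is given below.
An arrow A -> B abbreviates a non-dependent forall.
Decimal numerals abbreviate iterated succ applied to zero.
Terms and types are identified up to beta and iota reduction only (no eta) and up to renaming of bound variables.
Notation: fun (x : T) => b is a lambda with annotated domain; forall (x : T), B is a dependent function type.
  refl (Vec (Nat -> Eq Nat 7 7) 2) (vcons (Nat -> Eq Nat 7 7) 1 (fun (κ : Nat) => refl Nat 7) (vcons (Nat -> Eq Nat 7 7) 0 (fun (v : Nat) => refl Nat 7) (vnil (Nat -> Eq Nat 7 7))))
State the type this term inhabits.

the term's type:
  Eq (Vec (Nat -> Eq Nat 7 7) 2) (vcons (Nat -> Eq Nat 7 7) 1 (fun (κ : Nat) => refl Nat 7) (vcons (Nat -> Eq Nat 7 7) 0 (fun (v : Nat) => refl Nat 7) (vnil (Nat -> Eq Nat 7 7)))) (vcons (Nat -> Eq Nat 7 7) 1 (fun (ζ : Nat) => refl Nat 7) (vcons (Nat -> Eq Nat 7 7) 0 (fun (t : Nat) => refl Nat 7) (vnil (Nat -> Eq Nat 7 7))))


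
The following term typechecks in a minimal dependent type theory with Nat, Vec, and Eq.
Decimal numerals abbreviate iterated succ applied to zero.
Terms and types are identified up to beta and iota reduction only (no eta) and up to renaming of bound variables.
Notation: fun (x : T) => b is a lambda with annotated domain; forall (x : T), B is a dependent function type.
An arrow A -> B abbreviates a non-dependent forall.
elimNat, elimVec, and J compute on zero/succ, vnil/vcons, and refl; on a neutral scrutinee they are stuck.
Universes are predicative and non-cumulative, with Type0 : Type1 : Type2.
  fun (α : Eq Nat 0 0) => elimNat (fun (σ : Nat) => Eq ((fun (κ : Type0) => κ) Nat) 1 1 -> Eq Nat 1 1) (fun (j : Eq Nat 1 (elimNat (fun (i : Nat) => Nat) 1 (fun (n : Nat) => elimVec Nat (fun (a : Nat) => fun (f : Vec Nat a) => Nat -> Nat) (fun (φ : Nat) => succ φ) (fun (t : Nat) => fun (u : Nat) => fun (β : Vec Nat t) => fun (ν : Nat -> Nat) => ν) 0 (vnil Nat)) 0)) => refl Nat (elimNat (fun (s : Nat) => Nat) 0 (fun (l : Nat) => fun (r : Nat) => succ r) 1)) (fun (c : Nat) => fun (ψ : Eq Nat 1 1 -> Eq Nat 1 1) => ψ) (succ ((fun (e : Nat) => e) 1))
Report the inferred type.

the term's type:
  Eq Nat 0 0 -> Eq Nat 1 1 -> Eq Nat 1 1


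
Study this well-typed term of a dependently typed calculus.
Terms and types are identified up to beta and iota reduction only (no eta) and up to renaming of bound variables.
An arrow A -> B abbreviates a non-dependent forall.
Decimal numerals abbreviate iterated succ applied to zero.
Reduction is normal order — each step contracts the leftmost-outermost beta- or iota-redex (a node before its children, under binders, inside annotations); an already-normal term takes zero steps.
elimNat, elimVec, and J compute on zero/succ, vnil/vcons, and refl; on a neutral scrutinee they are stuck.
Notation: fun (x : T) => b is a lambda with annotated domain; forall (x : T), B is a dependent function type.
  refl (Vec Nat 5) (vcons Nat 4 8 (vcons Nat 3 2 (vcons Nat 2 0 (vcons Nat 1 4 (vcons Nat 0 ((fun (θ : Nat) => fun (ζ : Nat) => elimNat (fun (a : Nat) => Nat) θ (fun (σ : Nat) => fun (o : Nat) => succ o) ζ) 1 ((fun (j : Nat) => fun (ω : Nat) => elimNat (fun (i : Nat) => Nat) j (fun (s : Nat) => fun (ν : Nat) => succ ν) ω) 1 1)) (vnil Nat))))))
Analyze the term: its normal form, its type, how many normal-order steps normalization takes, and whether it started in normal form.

reduced normal form:
  refl (Vec Nat 5) (vcons Nat 4 8 (vcons Nat 3 2 (vcons Nat 2 0 (vcons Nat 1 4 (vcons Nat 0 3 (vnil Nat))))))
inferred type:
  Eq (Vec Nat 5) (vcons Nat 4 8 (vcons Nat 3 2 (vcons Nat 2 0 (vcons Nat 1 4 (vcons Nat 0 3 (vnil Nat)))))) (vcons Nat 4 8 (vcons Nat 3 2 (vcons Nat 2 0 (vcons Nat 1 4 (vcons Nat 0 3 (vnil Nat))))))
reduction steps (normal order): 15
started in normal form: no
first redex: a beta-redex


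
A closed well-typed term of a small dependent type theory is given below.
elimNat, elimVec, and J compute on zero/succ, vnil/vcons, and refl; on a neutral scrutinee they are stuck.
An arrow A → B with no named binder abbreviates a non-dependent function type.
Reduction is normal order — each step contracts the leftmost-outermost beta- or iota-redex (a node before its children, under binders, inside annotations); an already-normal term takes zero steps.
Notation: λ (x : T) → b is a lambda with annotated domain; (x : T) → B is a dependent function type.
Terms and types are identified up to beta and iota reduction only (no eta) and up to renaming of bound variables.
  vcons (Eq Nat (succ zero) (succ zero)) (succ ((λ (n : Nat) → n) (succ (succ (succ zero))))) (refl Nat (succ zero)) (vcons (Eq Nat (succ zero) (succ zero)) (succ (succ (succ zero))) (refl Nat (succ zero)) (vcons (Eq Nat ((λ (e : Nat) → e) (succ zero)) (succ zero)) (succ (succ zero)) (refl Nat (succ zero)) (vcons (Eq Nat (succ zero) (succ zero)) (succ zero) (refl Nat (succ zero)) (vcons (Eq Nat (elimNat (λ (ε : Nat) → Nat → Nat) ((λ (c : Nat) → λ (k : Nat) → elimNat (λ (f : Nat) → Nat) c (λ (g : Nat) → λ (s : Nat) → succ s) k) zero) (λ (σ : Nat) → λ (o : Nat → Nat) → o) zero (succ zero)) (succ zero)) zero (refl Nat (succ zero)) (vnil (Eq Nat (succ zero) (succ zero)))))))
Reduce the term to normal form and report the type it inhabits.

reduced normal form:
  vcons (Eq Nat (succ zero) (succ zero)) (succ (succ (succ (succ zero)))) (refl Nat (succ zero)) (vcons (Eq Nat (succ zero) (succ zero)) (succ (succ (succ zero))) (refl Nat (succ zero)) (vcons (Eq Nat (succ zero) (succ zero)) (succ (succ zero)) (refl Nat (succ zero)) (vcons (Eq Nat (succ zero) (succ zero)) (succ zero) (refl Nat (succ zero)) (vcons (Eq Nat (succ zero) (succ zero)) zero (refl Nat (succ zero)) (vnil (Eq Nat (succ zero) (succ zero)))))))
the term's type:
  Vec (Eq Nat (succ zero) (succ zero)) (succ (succ (succ (succ (succ zero)))))


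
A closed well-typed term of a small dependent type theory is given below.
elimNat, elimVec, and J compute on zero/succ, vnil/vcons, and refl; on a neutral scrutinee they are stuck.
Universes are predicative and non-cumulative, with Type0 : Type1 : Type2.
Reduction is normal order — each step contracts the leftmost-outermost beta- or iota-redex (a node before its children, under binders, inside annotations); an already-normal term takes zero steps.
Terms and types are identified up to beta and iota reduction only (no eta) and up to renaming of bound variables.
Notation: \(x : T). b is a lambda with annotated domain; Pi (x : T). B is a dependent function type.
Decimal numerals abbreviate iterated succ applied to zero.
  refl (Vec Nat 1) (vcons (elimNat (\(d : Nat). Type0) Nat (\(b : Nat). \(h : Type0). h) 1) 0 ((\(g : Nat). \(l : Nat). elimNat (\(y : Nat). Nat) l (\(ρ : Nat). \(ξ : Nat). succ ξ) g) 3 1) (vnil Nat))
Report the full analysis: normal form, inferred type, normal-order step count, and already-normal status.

reduced normal form:
  refl (Vec Nat 1) (vcons Nat 0 4 (vnil Nat))
type:
  Eq (Vec Nat 1) (vcons Nat 0 4 (vnil Nat)) (vcons Nat 0 4 (vnil Nat))
reduction steps (normal order): 16
started in normal form: no
first contracted redex: an elimNat iota-redex
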